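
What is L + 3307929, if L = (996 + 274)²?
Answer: 4920829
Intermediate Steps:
L = 1612900 (L = 1270² = 1612900)
L + 3307929 = 1612900 + 3307929 = 4920829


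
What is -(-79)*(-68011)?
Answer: -5372869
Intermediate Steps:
-(-79)*(-68011) = -1*5372869 = -5372869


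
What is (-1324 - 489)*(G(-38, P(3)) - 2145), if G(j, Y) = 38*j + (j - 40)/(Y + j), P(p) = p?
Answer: 32514083/5 ≈ 6.5028e+6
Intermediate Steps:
G(j, Y) = 38*j + (-40 + j)/(Y + j)
(-1324 - 489)*(G(-38, P(3)) - 2145) = (-1324 - 489)*((-40 - 38 + 38*(-38)² + 38*3*(-38))/(3 - 38) - 2145) = -1813*((-40 - 38 + 38*1444 - 4332)/(-35) - 2145) = -1813*(-(-40 - 38 + 54872 - 4332)/35 - 2145) = -1813*(-1/35*50462 - 2145) = -1813*(-50462/35 - 2145) = -1813*(-125537/35) = 32514083/5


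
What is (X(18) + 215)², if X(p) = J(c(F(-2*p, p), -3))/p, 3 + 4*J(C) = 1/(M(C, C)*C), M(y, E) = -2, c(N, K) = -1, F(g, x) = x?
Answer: 958212025/20736 ≈ 46210.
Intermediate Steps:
J(C) = -¾ - 1/(8*C) (J(C) = -¾ + (1/(-2*C))/4 = -¾ + (1*(-1/(2*C)))/4 = -¾ + (-1/(2*C))/4 = -¾ - 1/(8*C))
X(p) = -5/(8*p) (X(p) = ((⅛)*(-1 - 6*(-1))/(-1))/p = ((⅛)*(-1)*(-1 + 6))/p = ((⅛)*(-1)*5)/p = -5/(8*p))
(X(18) + 215)² = (-5/8/18 + 215)² = (-5/8*1/18 + 215)² = (-5/144 + 215)² = (30955/144)² = 958212025/20736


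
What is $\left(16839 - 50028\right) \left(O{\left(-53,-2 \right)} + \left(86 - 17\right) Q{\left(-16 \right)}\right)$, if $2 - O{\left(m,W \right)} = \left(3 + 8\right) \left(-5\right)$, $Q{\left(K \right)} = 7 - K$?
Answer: $-54562716$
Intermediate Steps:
$O{\left(m,W \right)} = 57$ ($O{\left(m,W \right)} = 2 - \left(3 + 8\right) \left(-5\right) = 2 - 11 \left(-5\right) = 2 - -55 = 2 + 55 = 57$)
$\left(16839 - 50028\right) \left(O{\left(-53,-2 \right)} + \left(86 - 17\right) Q{\left(-16 \right)}\right) = \left(16839 - 50028\right) \left(57 + \left(86 - 17\right) \left(7 - -16\right)\right) = - 33189 \left(57 + 69 \left(7 + 16\right)\right) = - 33189 \left(57 + 69 \cdot 23\right) = - 33189 \left(57 + 1587\right) = \left(-33189\right) 1644 = -54562716$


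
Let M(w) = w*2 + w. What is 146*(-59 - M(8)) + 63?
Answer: -12055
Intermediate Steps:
M(w) = 3*w (M(w) = 2*w + w = 3*w)
146*(-59 - M(8)) + 63 = 146*(-59 - 3*8) + 63 = 146*(-59 - 1*24) + 63 = 146*(-59 - 24) + 63 = 146*(-83) + 63 = -12118 + 63 = -12055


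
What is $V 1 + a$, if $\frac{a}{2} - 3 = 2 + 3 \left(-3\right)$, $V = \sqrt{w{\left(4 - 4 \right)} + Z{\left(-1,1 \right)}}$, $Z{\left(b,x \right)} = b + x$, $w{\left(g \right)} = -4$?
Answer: $-8 + 2 i \approx -8.0 + 2.0 i$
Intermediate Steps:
$V = 2 i$ ($V = \sqrt{-4 + \left(-1 + 1\right)} = \sqrt{-4 + 0} = \sqrt{-4} = 2 i \approx 2.0 i$)
$a = -8$ ($a = 6 + 2 \left(2 + 3 \left(-3\right)\right) = 6 + 2 \left(2 - 9\right) = 6 + 2 \left(-7\right) = 6 - 14 = -8$)
$V 1 + a = 2 i 1 - 8 = 2 i - 8 = -8 + 2 i$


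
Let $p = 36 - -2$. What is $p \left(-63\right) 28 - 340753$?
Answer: $-407785$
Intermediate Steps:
$p = 38$ ($p = 36 + 2 = 38$)
$p \left(-63\right) 28 - 340753 = 38 \left(-63\right) 28 - 340753 = \left(-2394\right) 28 - 340753 = -67032 - 340753 = -407785$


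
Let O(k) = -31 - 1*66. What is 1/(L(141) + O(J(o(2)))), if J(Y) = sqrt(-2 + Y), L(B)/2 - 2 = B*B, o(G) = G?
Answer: 1/39669 ≈ 2.5209e-5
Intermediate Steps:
L(B) = 4 + 2*B**2 (L(B) = 4 + 2*(B*B) = 4 + 2*B**2)
O(k) = -97 (O(k) = -31 - 66 = -97)
1/(L(141) + O(J(o(2)))) = 1/((4 + 2*141**2) - 97) = 1/((4 + 2*19881) - 97) = 1/((4 + 39762) - 97) = 1/(39766 - 97) = 1/39669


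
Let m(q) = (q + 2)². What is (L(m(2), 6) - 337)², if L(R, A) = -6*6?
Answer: 139129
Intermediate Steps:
m(q) = (2 + q)²
L(R, A) = -36
(L(m(2), 6) - 337)² = (-36 - 337)² = (-373)² = 139129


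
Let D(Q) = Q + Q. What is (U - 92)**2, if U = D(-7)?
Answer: 11236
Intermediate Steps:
D(Q) = 2*Q
U = -14 (U = 2*(-7) = -14)
(U - 92)**2 = (-14 - 92)**2 = (-106)**2 = 11236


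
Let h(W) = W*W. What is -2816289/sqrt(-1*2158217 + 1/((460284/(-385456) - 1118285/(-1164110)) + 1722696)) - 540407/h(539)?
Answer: -77201/41503 + 2816289*I*sqrt(805990568432519109587389498501871230885)/41707344037114833156005 ≈ -1.8601 + 1917.0*I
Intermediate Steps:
h(W) = W**2
-2816289/sqrt(-1*2158217 + 1/((460284/(-385456) - 1118285/(-1164110)) + 1722696)) - 540407/h(539) = -2816289/sqrt(-1*2158217 + 1/((460284/(-385456) - 1118285/(-1164110)) + 1722696)) - 540407/(539**2) = -2816289/sqrt(-2158217 + 1/((460284*(-1/385456) - 1118285*(-1/1164110)) + 1722696)) - 540407/290521 = -2816289/sqrt(-2158217 + 1/((-115071/96364 + 223657/232822) + 1722696)) - 540407*1/290521 = -2816289/sqrt(-2158217 + 1/(-2619288607/11217829604 + 1722696)) - 77201/41503 = -2816289/sqrt(-2158217 + 1/(19324907568203777/11217829604)) - 77201/41503 = -2816289/sqrt(-2158217 + 11217829604/19324907568203777) - 77201/41503 = -2816289*(-I*sqrt(805990568432519109587389498501871230885)/41707344037114833156005) - 77201/41503 = -(-2816289)*I*sqrt(805990568432519109587389498501871230885)/41707344037114833156005 - 77201/41503 = 2816289*I*sqrt(805990568432519109587389498501871230885)/41707344037114833156005 - 77201/41503 = -77201/41503 + 2816289*I*sqrt(805990568432519109587389498501871230885)/41707344037114833156005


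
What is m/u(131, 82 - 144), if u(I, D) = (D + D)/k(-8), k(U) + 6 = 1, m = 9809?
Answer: 49045/124 ≈ 395.52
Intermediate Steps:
k(U) = -5 (k(U) = -6 + 1 = -5)
u(I, D) = -2*D/5 (u(I, D) = (D + D)/(-5) = (2*D)*(-1/5) = -2*D/5)
m/u(131, 82 - 144) = 9809/((-2*(82 - 144)/5)) = 9809/((-2/5*(-62))) = 9809/(124/5) = 9809*(5/124) = 49045/124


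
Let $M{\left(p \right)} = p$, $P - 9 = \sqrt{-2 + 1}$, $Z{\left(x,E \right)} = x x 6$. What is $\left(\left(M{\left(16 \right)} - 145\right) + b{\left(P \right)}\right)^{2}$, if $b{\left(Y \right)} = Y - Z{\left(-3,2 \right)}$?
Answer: $\left(174 - i\right)^{2} \approx 30275.0 - 348.0 i$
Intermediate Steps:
$Z{\left(x,E \right)} = 6 x^{2}$ ($Z{\left(x,E \right)} = x^{2} \cdot 6 = 6 x^{2}$)
$P = 9 + i$ ($P = 9 + \sqrt{-2 + 1} = 9 + \sqrt{-1} = 9 + i \approx 9.0 + 1.0 i$)
$b{\left(Y \right)} = -54 + Y$ ($b{\left(Y \right)} = Y - 6 \left(-3\right)^{2} = Y - 6 \cdot 9 = Y - 54 = -54 + Y$)
$\left(\left(M{\left(16 \right)} - 145\right) + b{\left(P \right)}\right)^{2} = \left(\left(16 - 145\right) - \left(45 - i\right)\right)^{2} = \left(-129 - \left(45 - i\right)\right)^{2} = \left(-174 + i\right)^{2}$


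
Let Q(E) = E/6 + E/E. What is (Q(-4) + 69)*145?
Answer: 30160/3 ≈ 10053.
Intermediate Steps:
Q(E) = 1 + E/6 (Q(E) = E*(⅙) + 1 = E/6 + 1 = 1 + E/6)
(Q(-4) + 69)*145 = ((1 + (⅙)*(-4)) + 69)*145 = ((1 - ⅔) + 69)*145 = (⅓ + 69)*145 = (208/3)*145 = 30160/3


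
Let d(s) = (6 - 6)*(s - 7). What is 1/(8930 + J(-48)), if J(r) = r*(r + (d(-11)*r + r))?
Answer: 1/13538 ≈ 7.3866e-5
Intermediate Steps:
d(s) = 0 (d(s) = 0*(-7 + s) = 0)
J(r) = 2*r² (J(r) = r*(r + (0*r + r)) = r*(r + (0 + r)) = r*(r + r) = r*(2*r) = 2*r²)
1/(8930 + J(-48)) = 1/(8930 + 2*(-48)²) = 1/(8930 + 2*2304) = 1/(8930 + 4608) = 1/13538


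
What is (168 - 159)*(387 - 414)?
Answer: -243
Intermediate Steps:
(168 - 159)*(387 - 414) = 9*(-27) = -243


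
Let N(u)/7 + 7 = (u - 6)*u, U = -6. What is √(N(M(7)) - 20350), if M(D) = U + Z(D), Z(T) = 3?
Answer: I*√20210 ≈ 142.16*I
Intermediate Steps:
M(D) = -3 (M(D) = -6 + 3 = -3)
N(u) = -49 + 7*u*(-6 + u) (N(u) = -49 + 7*((u - 6)*u) = -49 + 7*((-6 + u)*u) = -49 + 7*(u*(-6 + u)) = -49 + 7*u*(-6 + u))
√(N(M(7)) - 20350) = √((-49 - 42*(-3) + 7*(-3)²) - 20350) = √((-49 + 126 + 7*9) - 20350) = √((-49 + 126 + 63) - 20350) = √(140 - 20350) = √(-20210) = I*√20210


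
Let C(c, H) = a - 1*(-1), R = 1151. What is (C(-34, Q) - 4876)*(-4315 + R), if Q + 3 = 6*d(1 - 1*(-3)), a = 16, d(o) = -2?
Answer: 15373876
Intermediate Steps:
Q = -15 (Q = -3 + 6*(-2) = -3 - 12 = -15)
C(c, H) = 17 (C(c, H) = 16 - 1*(-1) = 16 + 1 = 17)
(C(-34, Q) - 4876)*(-4315 + R) = (17 - 4876)*(-4315 + 1151) = -4859*(-3164) = 15373876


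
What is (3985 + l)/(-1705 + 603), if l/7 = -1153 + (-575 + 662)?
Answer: 183/58 ≈ 3.1552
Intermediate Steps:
l = -7462 (l = 7*(-1153 + (-575 + 662)) = 7*(-1153 + 87) = 7*(-1066) = -7462)
(3985 + l)/(-1705 + 603) = (3985 - 7462)/(-1705 + 603) = -3477/(-1102) = -3477*(-1/1102) = 183/58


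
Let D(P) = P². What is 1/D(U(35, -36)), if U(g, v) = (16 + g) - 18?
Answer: 1/1089 ≈ 0.00091827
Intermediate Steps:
U(g, v) = -2 + g
1/D(U(35, -36)) = 1/((-2 + 35)²) = 1/(33²) = 1/1089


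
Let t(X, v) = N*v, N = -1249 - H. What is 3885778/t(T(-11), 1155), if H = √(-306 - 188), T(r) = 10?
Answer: -4853336722/1802371725 + 3885778*I*√494/1802371725 ≈ -2.6927 + 0.047918*I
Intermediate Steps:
H = I*√494 (H = √(-494) = I*√494 ≈ 22.226*I)
N = -1249 - I*√494 ≈ -1249.0 - 22.226*I
t(X, v) = v*(-1249 - I*√494) (t(X, v) = (-1249 - I*√494)*v = v*(-1249 - I*√494))
3885778/t(T(-11), 1155) = 3885778/((-1*1155*(1249 + I*√494))) = 3885778/(-1442595 - 1155*I*√494)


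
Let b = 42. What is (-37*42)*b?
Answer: -65268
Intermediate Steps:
(-37*42)*b = -37*42*42 = -1554*42 = -65268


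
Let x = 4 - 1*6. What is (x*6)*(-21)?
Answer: 252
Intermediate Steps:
x = -2 (x = 4 - 6 = -2)
(x*6)*(-21) = -2*6*(-21) = -12*(-21) = 252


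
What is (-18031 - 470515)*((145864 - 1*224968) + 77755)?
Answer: 659048554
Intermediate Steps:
(-18031 - 470515)*((145864 - 1*224968) + 77755) = -488546*((145864 - 224968) + 77755) = -488546*(-79104 + 77755) = -488546*(-1349) = 659048554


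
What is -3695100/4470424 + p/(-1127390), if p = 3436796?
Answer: -221929023983/57271719470 ≈ -3.8750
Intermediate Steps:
-3695100/4470424 + p/(-1127390) = -3695100/4470424 + 3436796/(-1127390) = -3695100*1/4470424 + 3436796*(-1/1127390) = -923775/1117606 - 156218/51245 = -221929023983/57271719470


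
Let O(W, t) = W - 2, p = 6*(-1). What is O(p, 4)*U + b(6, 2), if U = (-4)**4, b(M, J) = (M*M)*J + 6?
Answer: -1970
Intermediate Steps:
b(M, J) = 6 + J*M**2 (b(M, J) = M**2*J + 6 = J*M**2 + 6 = 6 + J*M**2)
p = -6
O(W, t) = -2 + W
U = 256
O(p, 4)*U + b(6, 2) = (-2 - 6)*256 + (6 + 2*6**2) = -8*256 + (6 + 2*36) = -2048 + (6 + 72) = -2048 + 78 = -1970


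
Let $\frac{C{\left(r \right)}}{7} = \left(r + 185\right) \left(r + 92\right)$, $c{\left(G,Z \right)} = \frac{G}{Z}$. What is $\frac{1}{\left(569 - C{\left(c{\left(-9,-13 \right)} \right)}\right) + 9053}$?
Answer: $- \frac{169}{18735972} \approx -9.0201 \cdot 10^{-6}$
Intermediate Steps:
$C{\left(r \right)} = 7 \left(92 + r\right) \left(185 + r\right)$ ($C{\left(r \right)} = 7 \left(r + 185\right) \left(r + 92\right) = 7 \left(185 + r\right) \left(92 + r\right) = 7 \left(92 + r\right) \left(185 + r\right)$)
$\frac{1}{\left(569 - C{\left(c{\left(-9,-13 \right)} \right)}\right) + 9053} = \frac{1}{\left(569 - \left(119140 + 7 \left(- \frac{9}{-13}\right)^{2} + 1939 \left(- \frac{9}{-13}\right)\right)\right) + 9053} = \frac{1}{\left(569 - \left(119140 + 7 \left(\left(-9\right) \left(- \frac{1}{13}\right)\right)^{2} + 1939 \left(\left(-9\right) \left(- \frac{1}{13}\right)\right)\right)\right) + 9053} = \frac{1}{\left(569 - \left(119140 + 7 \left(\frac{9}{13}\right)^{2} + 1939 \cdot \frac{9}{13}\right)\right) + 9053} = \frac{1}{\left(569 - \left(119140 + 7 \cdot \frac{81}{169} + \frac{17451}{13}\right)\right) + 9053} = \frac{1}{\left(569 - \left(119140 + \frac{567}{169} + \frac{17451}{13}\right)\right) + 9053} = \frac{1}{\left(569 - \frac{20362090}{169}\right) + 9053} = \frac{1}{- \frac{20265929}{169} + 9053} = \frac{1}{- \frac{18735972}{169}} = - \frac{169}{18735972}$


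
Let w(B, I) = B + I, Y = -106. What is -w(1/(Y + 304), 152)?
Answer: -30097/198 ≈ -152.01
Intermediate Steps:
-w(1/(Y + 304), 152) = -(1/(-106 + 304) + 152) = -(1/198 + 152) = -1*30097/198 = -30097/198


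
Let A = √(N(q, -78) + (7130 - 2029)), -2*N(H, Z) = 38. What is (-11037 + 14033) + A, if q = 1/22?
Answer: 2996 + 11*√42 ≈ 3067.3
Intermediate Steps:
q = 1/22 ≈ 0.045455
N(H, Z) = -19 (N(H, Z) = -½*38 = -19)
A = 11*√42 (A = √(-19 + (7130 - 2029)) = √(-19 + 5101) = √5082 = 11*√42 ≈ 71.288)
(-11037 + 14033) + A = (-11037 + 14033) + 11*√42 = 2996 + 11*√42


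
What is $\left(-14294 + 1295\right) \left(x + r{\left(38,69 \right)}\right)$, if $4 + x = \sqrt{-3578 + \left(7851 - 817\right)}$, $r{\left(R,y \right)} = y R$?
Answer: $-34031382 - 311976 \sqrt{6} \approx -3.4796 \cdot 10^{7}$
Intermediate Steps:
$r{\left(R,y \right)} = R y$
$x = -4 + 24 \sqrt{6}$ ($x = -4 + \sqrt{-3578 + \left(7851 - 817\right)} = -4 + \sqrt{-3578 + 7034} = -4 + \sqrt{3456} = -4 + 24 \sqrt{6} \approx 54.788$)
$\left(-14294 + 1295\right) \left(x + r{\left(38,69 \right)}\right) = \left(-14294 + 1295\right) \left(\left(-4 + 24 \sqrt{6}\right) + 38 \cdot 69\right) = - 12999 \left(\left(-4 + 24 \sqrt{6}\right) + 2622\right) = - 12999 \left(2618 + 24 \sqrt{6}\right) = -34031382 - 311976 \sqrt{6}$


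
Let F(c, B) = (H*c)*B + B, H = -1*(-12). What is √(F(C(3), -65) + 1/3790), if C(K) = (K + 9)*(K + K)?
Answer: I*√807621518710/3790 ≈ 237.12*I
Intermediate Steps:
H = 12
C(K) = 2*K*(9 + K) (C(K) = (9 + K)*(2*K) = 2*K*(9 + K))
F(c, B) = B + 12*B*c (F(c, B) = (12*c)*B + B = 12*B*c + B = B + 12*B*c)
√(F(C(3), -65) + 1/3790) = √(-65*(1 + 12*(2*3*(9 + 3))) + 1/3790) = √(-65*(1 + 12*(2*3*12)) + 1/3790) = √(-65*(1 + 12*72) + 1/3790) = √(-65*(1 + 864) + 1/3790) = √(-65*865 + 1/3790) = √(-56225 + 1/3790) = √(-213092749/3790) = I*√807621518710/3790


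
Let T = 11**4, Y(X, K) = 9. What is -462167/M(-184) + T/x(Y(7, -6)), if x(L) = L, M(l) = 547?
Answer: 3849124/4923 ≈ 781.87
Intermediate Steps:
T = 14641
-462167/M(-184) + T/x(Y(7, -6)) = -462167/547 + 14641/9 = 3849124/4923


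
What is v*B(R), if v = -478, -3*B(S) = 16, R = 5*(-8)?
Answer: 7648/3 ≈ 2549.3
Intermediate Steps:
R = -40
B(S) = -16/3 (B(S) = -⅓*16 = -16/3)
v*B(R) = -478*(-16/3) = 7648/3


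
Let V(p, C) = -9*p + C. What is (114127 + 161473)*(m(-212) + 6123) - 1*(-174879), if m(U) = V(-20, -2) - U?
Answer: 1795157679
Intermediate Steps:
V(p, C) = C - 9*p
m(U) = 178 - U (m(U) = (-2 - 9*(-20)) - U = (-2 + 180) - U = 178 - U)
(114127 + 161473)*(m(-212) + 6123) - 1*(-174879) = (114127 + 161473)*((178 - 1*(-212)) + 6123) - 1*(-174879) = 275600*((178 + 212) + 6123) + 174879 = 275600*(390 + 6123) + 174879 = 275600*6513 + 174879 = 1794982800 + 174879 = 1795157679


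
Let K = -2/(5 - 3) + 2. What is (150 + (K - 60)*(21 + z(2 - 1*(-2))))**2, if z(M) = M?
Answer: 1755625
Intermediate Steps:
K = 1 (K = -2/2 + 2 = (1/2)*(-2) + 2 = -1 + 2 = 1)
(150 + (K - 60)*(21 + z(2 - 1*(-2))))**2 = (150 + (1 - 60)*(21 + (2 - 1*(-2))))**2 = (150 - 59*(21 + (2 + 2)))**2 = (150 - 59*(21 + 4))**2 = (150 - 59*25)**2 = (150 - 1475)**2 = (-1325)**2 = 1755625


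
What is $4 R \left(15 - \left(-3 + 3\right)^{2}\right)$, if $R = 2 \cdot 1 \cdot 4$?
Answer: $480$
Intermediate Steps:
$R = 8$ ($R = 2 \cdot 4 = 8$)
$4 R \left(15 - \left(-3 + 3\right)^{2}\right) = 4 \cdot 8 \left(15 - \left(-3 + 3\right)^{2}\right) = 32 \left(15 - 0^{2}\right) = 32 \left(15 - 0\right) = 32 \left(15 + 0\right) = 32 \cdot 15 = 480$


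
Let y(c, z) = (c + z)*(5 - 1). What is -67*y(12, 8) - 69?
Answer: -5429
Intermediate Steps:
y(c, z) = 4*c + 4*z (y(c, z) = (c + z)*4 = 4*c + 4*z)
-67*y(12, 8) - 69 = -67*(4*12 + 4*8) - 69 = -67*(48 + 32) - 69 = -67*80 - 69 = -5360 - 69 = -5429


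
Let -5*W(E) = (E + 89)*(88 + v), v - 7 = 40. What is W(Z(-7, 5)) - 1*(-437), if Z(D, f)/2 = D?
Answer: -1588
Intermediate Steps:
v = 47 (v = 7 + 40 = 47)
Z(D, f) = 2*D
W(E) = -2403 - 27*E (W(E) = -(E + 89)*(88 + 47)/5 = -(89 + E)*135/5 = -(12015 + 135*E)/5 = -2403 - 27*E)
W(Z(-7, 5)) - 1*(-437) = (-2403 - 54*(-7)) - 1*(-437) = (-2403 - 27*(-14)) + 437 = (-2403 + 378) + 437 = -2025 + 437 = -1588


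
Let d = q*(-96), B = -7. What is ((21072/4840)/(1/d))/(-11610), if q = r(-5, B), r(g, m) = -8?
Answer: -112384/390225 ≈ -0.28800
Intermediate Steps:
q = -8
d = 768 (d = -8*(-96) = 768)
((21072/4840)/(1/d))/(-11610) = ((21072/4840)/(1/768))/(-11610) = ((21072*(1/4840))/(1/768))*(-1/11610) = ((2634/605)*768)*(-1/11610) = (2022912/605)*(-1/11610) = -112384/390225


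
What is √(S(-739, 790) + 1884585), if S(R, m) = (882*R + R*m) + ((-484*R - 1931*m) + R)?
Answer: 2*I*√129894 ≈ 720.82*I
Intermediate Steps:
S(R, m) = -1931*m + 399*R + R*m (S(R, m) = (882*R + R*m) + ((-1931*m - 484*R) + R) = (882*R + R*m) + (-1931*m - 483*R) = -1931*m + 399*R + R*m)
√(S(-739, 790) + 1884585) = √((-1931*790 + 399*(-739) - 739*790) + 1884585) = √((-1525490 - 294861 - 583810) + 1884585) = √(-2404161 + 1884585) = √(-519576) = 2*I*√129894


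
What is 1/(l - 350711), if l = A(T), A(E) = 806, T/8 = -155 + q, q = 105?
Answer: -1/349905 ≈ -2.8579e-6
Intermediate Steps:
T = -400 (T = 8*(-155 + 105) = 8*(-50) = -400)
l = 806
1/(l - 350711) = 1/(806 - 350711) = 1/(-349905) = -1/349905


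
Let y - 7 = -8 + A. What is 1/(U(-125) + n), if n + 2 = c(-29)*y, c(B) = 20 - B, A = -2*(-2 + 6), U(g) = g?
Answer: -1/568 ≈ -0.0017606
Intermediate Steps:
A = -8 (A = -2*4 = -8)
y = -9 (y = 7 + (-8 - 8) = 7 - 16 = -9)
n = -443 (n = -2 + (20 - 1*(-29))*(-9) = -2 + (20 + 29)*(-9) = -2 + 49*(-9) = -2 - 441 = -443)
1/(U(-125) + n) = 1/(-125 - 443) = 1/(-568) = -1/568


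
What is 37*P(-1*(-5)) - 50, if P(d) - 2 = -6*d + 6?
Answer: -864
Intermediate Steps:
P(d) = 8 - 6*d (P(d) = 2 + (-6*d + 6) = 2 + (6 - 6*d) = 8 - 6*d)
37*P(-1*(-5)) - 50 = 37*(8 - (-6)*(-5)) - 50 = 37*(8 - 6*5) - 50 = 37*(8 - 30) - 50 = 37*(-22) - 50 = -814 - 50 = -864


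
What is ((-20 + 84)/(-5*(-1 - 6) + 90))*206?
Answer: 13184/125 ≈ 105.47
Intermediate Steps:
((-20 + 84)/(-5*(-1 - 6) + 90))*206 = (64/(-5*(-7) + 90))*206 = (64/(35 + 90))*206 = (64/125)*206 = 13184/125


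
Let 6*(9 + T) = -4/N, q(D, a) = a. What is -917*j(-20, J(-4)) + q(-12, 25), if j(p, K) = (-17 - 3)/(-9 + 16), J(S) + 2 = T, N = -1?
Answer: 2645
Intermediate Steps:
T = -25/3 (T = -9 + (-4/(-1))/6 = -9 + (-4*(-1))/6 = -9 + (⅙)*4 = -9 + ⅔ = -25/3 ≈ -8.3333)
J(S) = -31/3 (J(S) = -2 - 25/3 = -31/3)
j(p, K) = -20/7
-917*j(-20, J(-4)) + q(-12, 25) = -917*(-20/7) + 25 = 2620 + 25 = 2645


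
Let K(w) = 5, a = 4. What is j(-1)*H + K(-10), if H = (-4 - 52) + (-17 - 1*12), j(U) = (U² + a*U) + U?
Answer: 345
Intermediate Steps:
j(U) = U² + 5*U (j(U) = (U² + 4*U) + U = U² + 5*U)
H = -85 (H = -56 + (-17 - 12) = -56 - 29 = -85)
j(-1)*H + K(-10) = -(5 - 1)*(-85) + 5 = -1*4*(-85) + 5 = -4*(-85) + 5 = 340 + 5 = 345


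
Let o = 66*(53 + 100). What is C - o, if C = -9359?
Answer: -19457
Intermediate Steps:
o = 10098 (o = 66*153 = 10098)
C - o = -9359 - 1*10098 = -9359 - 10098 = -19457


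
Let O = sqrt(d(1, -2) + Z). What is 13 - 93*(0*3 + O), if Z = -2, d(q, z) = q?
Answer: 13 - 93*I ≈ 13.0 - 93.0*I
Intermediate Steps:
O = I (O = sqrt(1 - 2) = sqrt(-1) = I ≈ 1.0*I)
13 - 93*(0*3 + O) = 13 - 93*(0*3 + I) = 13 - 93*(0 + I) = 13 - 93*I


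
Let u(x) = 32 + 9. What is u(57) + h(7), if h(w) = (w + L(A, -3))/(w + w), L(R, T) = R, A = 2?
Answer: 583/14 ≈ 41.643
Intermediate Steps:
u(x) = 41
h(w) = (2 + w)/(2*w) (h(w) = (w + 2)/(w + w) = (2 + w)/((2*w)) = (2 + w)*(1/(2*w)) = (2 + w)/(2*w))
u(57) + h(7) = 41 + (½)*(2 + 7)/7 = 41 + (½)*(⅐)*9 = 41 + 9/14 = 583/14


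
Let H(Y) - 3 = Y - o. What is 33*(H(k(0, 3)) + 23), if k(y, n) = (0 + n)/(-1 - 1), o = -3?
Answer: 1815/2 ≈ 907.50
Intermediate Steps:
k(y, n) = -n/2 (k(y, n) = n/(-2) = n*(-½) = -n/2)
H(Y) = 6 + Y (H(Y) = 3 + (Y - 1*(-3)) = 3 + (Y + 3) = 3 + (3 + Y) = 6 + Y)
33*(H(k(0, 3)) + 23) = 33*((6 - ½*3) + 23) = 33*((6 - 3/2) + 23) = 33*(9/2 + 23) = 33*(55/2) = 1815/2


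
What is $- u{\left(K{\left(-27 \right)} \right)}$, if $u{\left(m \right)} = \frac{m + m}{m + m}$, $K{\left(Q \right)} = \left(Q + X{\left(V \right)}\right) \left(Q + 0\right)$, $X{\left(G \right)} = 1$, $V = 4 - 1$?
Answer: $-1$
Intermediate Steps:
$V = 3$
$K{\left(Q \right)} = Q \left(1 + Q\right)$ ($K{\left(Q \right)} = \left(Q + 1\right) \left(Q + 0\right) = \left(1 + Q\right) Q = Q \left(1 + Q\right)$)
$u{\left(m \right)} = 1$ ($u{\left(m \right)} = \frac{2 m}{2 m} = 2 m \frac{1}{2 m} = 1$)
$- u{\left(K{\left(-27 \right)} \right)} = \left(-1\right) 1 = -1$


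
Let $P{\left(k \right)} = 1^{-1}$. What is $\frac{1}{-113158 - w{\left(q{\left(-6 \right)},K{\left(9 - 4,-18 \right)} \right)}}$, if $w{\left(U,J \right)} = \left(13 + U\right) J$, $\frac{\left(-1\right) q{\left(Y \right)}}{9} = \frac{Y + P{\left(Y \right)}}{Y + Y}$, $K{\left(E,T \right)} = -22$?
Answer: $- \frac{2}{225909} \approx -8.8531 \cdot 10^{-6}$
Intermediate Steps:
$P{\left(k \right)} = 1$
$q{\left(Y \right)} = - \frac{9 \left(1 + Y\right)}{2 Y}$ ($q{\left(Y \right)} = - 9 \frac{Y + 1}{Y + Y} = - 9 \frac{1 + Y}{2 Y} = - \frac{9 \left(1 + Y\right)}{2 Y}$)
$w{\left(U,J \right)} = J \left(13 + U\right)$
$\frac{1}{-113158 - w{\left(q{\left(-6 \right)},K{\left(9 - 4,-18 \right)} \right)}} = \frac{1}{-113158 - - 22 \left(13 + \frac{9 \left(-1 - -6\right)}{2 \left(-6\right)}\right)} = \frac{1}{-113158 - - 22 \left(13 + \frac{9}{2} \left(- \frac{1}{6}\right) \left(-1 + 6\right)\right)} = \frac{1}{-113158 - - 22 \left(13 + \frac{9}{2} \left(- \frac{1}{6}\right) 5\right)} = \frac{1}{-113158 - - 22 \left(13 - \frac{15}{4}\right)} = \frac{1}{-113158 - \left(-22\right) \frac{37}{4}} = \frac{1}{-113158 - - \frac{407}{2}} = \frac{1}{-113158 + \frac{407}{2}} = \frac{1}{- \frac{225909}{2}} = - \frac{2}{225909}$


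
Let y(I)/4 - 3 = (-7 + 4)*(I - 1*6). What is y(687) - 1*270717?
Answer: -278877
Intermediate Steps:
y(I) = 84 - 12*I (y(I) = 12 + 4*((-7 + 4)*(I - 1*6)) = 12 + 4*(-3*(I - 6)) = 12 + 4*(-3*(-6 + I)) = 12 + 4*(18 - 3*I) = 12 + (72 - 12*I) = 84 - 12*I)
y(687) - 1*270717 = (84 - 12*687) - 1*270717 = (84 - 8244) - 270717 = -8160 - 270717 = -278877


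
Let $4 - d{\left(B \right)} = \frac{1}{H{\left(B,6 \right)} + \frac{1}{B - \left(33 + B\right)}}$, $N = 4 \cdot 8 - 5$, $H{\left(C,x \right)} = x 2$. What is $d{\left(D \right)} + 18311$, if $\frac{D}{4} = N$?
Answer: $\frac{7234392}{395} \approx 18315.0$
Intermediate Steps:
$H{\left(C,x \right)} = 2 x$
$N = 27$ ($N = 32 - 5 = 27$)
$D = 108$ ($D = 4 \cdot 27 = 108$)
$d{\left(B \right)} = \frac{1547}{395}$ ($d{\left(B \right)} = 4 - \frac{1}{2 \cdot 6 + \frac{1}{B - \left(33 + B\right)}} = 4 - \frac{1}{12 + \frac{1}{-33}} = 4 - \frac{1}{12 - \frac{1}{33}} = 4 - \frac{1}{\frac{395}{33}} = 4 - \frac{33}{395} = \frac{1547}{395}$)
$d{\left(D \right)} + 18311 = \frac{1547}{395} + 18311 = \frac{7234392}{395}$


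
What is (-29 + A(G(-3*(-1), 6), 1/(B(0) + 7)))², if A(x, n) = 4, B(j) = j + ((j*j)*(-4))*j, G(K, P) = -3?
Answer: 625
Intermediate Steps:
B(j) = j - 4*j³ (B(j) = j + (j²*(-4))*j = j + (-4*j²)*j = j - 4*j³)
(-29 + A(G(-3*(-1), 6), 1/(B(0) + 7)))² = (-29 + 4)² = (-25)² = 625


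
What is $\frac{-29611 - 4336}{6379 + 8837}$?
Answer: $- \frac{33947}{15216} \approx -2.231$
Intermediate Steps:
$\frac{-29611 - 4336}{6379 + 8837} = - \frac{33947}{15216}$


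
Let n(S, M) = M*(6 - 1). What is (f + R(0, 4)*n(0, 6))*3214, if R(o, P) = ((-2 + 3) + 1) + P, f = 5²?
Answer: 658870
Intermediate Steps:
f = 25
R(o, P) = 2 + P (R(o, P) = (1 + 1) + P = 2 + P)
n(S, M) = 5*M (n(S, M) = M*5 = 5*M)
(f + R(0, 4)*n(0, 6))*3214 = (25 + (2 + 4)*(5*6))*3214 = (25 + 6*30)*3214 = (25 + 180)*3214 = 205*3214 = 658870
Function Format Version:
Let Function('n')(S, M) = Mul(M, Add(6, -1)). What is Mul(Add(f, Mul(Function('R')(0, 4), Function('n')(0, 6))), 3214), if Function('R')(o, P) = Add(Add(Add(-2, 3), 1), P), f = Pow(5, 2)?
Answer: 658870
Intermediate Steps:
f = 25
Function('R')(o, P) = Add(2, P) (Function('R')(o, P) = Add(Add(1, 1), P) = Add(2, P))
Function('n')(S, M) = Mul(5, M) (Function('n')(S, M) = Mul(M, 5) = Mul(5, M))
Mul(Add(f, Mul(Function('R')(0, 4), Function('n')(0, 6))), 3214) = Mul(Add(25, Mul(Add(2, 4), Mul(5, 6))), 3214) = Mul(Add(25, Mul(6, 30)), 3214) = Mul(Add(25, 180), 3214) = Mul(205, 3214) = 658870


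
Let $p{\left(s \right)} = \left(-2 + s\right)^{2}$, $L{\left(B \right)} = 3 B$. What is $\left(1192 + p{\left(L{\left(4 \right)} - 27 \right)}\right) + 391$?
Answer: $1872$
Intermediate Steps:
$\left(1192 + p{\left(L{\left(4 \right)} - 27 \right)}\right) + 391 = \left(1192 + \left(-2 + \left(3 \cdot 4 - 27\right)\right)^{2}\right) + 391 = \left(1192 + \left(-2 + \left(12 - 27\right)\right)^{2}\right) + 391 = \left(1192 + \left(-2 - 15\right)^{2}\right) + 391 = \left(1192 + \left(-17\right)^{2}\right) + 391 = \left(1192 + 289\right) + 391 = 1481 + 391 = 1872$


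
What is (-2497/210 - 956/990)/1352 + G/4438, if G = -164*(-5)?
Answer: 520534319/2970087120 ≈ 0.17526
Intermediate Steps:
G = 820
(-2497/210 - 956/990)/1352 + G/4438 = (-2497/210 - 956/990)/1352 + 820/4438 = (-2497*1/210 - 956*1/990)*(1/1352) + 820*(1/4438) = (-2497/210 - 478/495)*(1/1352) + 410/2219 = -89093/6930*1/1352 + 410/2219 = -89093/9369360 + 410/2219 = 520534319/2970087120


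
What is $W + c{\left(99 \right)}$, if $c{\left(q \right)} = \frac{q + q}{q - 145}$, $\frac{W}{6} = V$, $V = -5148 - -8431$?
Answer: $\frac{452955}{23} \approx 19694.0$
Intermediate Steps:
$V = 3283$ ($V = -5148 + 8431 = 3283$)
$W = 19698$ ($W = 6 \cdot 3283 = 19698$)
$c{\left(q \right)} = \frac{2 q}{-145 + q}$
$W + c{\left(99 \right)} = 19698 + 2 \cdot 99 \frac{1}{-145 + 99} = 19698 + 2 \cdot 99 \frac{1}{-46} = 19698 + 2 \cdot 99 \left(- \frac{1}{46}\right) = 19698 - \frac{99}{23} = \frac{452955}{23}$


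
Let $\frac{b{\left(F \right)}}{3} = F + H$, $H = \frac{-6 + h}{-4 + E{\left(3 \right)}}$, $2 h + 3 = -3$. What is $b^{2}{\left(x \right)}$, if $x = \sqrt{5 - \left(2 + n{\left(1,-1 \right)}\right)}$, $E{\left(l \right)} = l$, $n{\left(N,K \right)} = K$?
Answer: $1089$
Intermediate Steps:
$h = -3$ ($h = - \frac{3}{2} + \frac{1}{2} \left(-3\right) = - \frac{3}{2} - \frac{3}{2} = -3$)
$H = 9$ ($H = \frac{-6 - 3}{-4 + 3} = - \frac{9}{-1} = \left(-9\right) \left(-1\right) = 9$)
$x = 2$ ($x = \sqrt{5 - 1} = \sqrt{4} = 2$)
$b{\left(F \right)} = 27 + 3 F$ ($b{\left(F \right)} = 3 \left(F + 9\right) = 3 \left(9 + F\right) = 27 + 3 F$)
$b^{2}{\left(x \right)} = \left(27 + 3 \cdot 2\right)^{2} = \left(27 + 6\right)^{2} = 33^{2} = 1089$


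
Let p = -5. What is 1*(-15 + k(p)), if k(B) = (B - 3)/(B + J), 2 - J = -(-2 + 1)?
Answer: -13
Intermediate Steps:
J = 1 (J = 2 - (-1)*(-2 + 1) = 2 - (-1)*(-1) = 2 - 1*1 = 2 - 1 = 1)
k(B) = (-3 + B)/(1 + B) (k(B) = (B - 3)/(B + 1) = (-3 + B)/(1 + B))
1*(-15 + k(p)) = 1*(-15 + (-3 - 5)/(1 - 5)) = 1*(-15 - 8/(-4)) = 1*(-15 - ¼*(-8)) = 1*(-15 + 2) = 1*(-13) = -13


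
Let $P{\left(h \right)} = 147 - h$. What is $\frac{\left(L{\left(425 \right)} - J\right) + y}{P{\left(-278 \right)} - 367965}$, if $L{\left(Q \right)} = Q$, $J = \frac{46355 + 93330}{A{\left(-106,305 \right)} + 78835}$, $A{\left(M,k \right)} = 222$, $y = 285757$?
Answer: $- \frac{22624550689}{29056609780} \approx -0.77864$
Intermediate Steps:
$J = \frac{139685}{79057}$ ($J = \frac{46355 + 93330}{222 + 78835} = \frac{139685}{79057} \approx 1.7669$)
$\frac{\left(L{\left(425 \right)} - J\right) + y}{P{\left(-278 \right)} - 367965} = \frac{\left(425 - \frac{139685}{79057}\right) + 285757}{\left(147 - -278\right) - 367965} = \frac{\left(425 - \frac{139685}{79057}\right) + 285757}{\left(147 + 278\right) - 367965} = \frac{\frac{33459540}{79057} + 285757}{425 - 367965} = \frac{22624550689}{79057 \left(-367540\right)} = \frac{22624550689}{79057} \left(- \frac{1}{367540}\right) = - \frac{22624550689}{29056609780}$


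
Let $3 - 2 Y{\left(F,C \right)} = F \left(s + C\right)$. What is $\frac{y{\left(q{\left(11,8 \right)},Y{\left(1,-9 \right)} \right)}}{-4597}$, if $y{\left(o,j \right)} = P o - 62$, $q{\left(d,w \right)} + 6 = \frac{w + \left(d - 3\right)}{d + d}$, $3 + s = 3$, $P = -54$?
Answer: $- \frac{2450}{50567} \approx -0.048451$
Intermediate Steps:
$s = 0$ ($s = -3 + 3 = 0$)
$q{\left(d,w \right)} = -6 + \frac{-3 + d + w}{2 d}$ ($q{\left(d,w \right)} = -6 + \frac{w + \left(d - 3\right)}{d + d} = -6 + \frac{w + \left(-3 + d\right)}{2 d} = -6 + \left(-3 + d + w\right) \frac{1}{2 d} = -6 + \frac{-3 + d + w}{2 d}$)
$Y{\left(F,C \right)} = \frac{3}{2} - \frac{C F}{2}$ ($Y{\left(F,C \right)} = \frac{3}{2} - \frac{F \left(0 + C\right)}{2} = \frac{3}{2} - \frac{F C}{2} = \frac{3}{2} - \frac{C F}{2}$)
$y{\left(o,j \right)} = -62 - 54 o$ ($y{\left(o,j \right)} = - 54 o - 62 = -62 - 54 o$)
$\frac{y{\left(q{\left(11,8 \right)},Y{\left(1,-9 \right)} \right)}}{-4597} = \frac{-62 - 54 \frac{-3 + 8 - 121}{2 \cdot 11}}{-4597} = \left(-62 - 54 \cdot \frac{1}{2} \cdot \frac{1}{11} \left(-3 + 8 - 121\right)\right) \left(- \frac{1}{4597}\right) = \left(-62 - 54 \cdot \frac{1}{2} \cdot \frac{1}{11} \left(-116\right)\right) \left(- \frac{1}{4597}\right) = \left(-62 - - \frac{3132}{11}\right) \left(- \frac{1}{4597}\right) = \left(-62 + \frac{3132}{11}\right) \left(- \frac{1}{4597}\right) = \frac{2450}{11} \left(- \frac{1}{4597}\right) = - \frac{2450}{50567}$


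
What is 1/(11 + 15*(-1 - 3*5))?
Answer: -1/229 ≈ -0.0043668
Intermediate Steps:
1/(11 + 15*(-1 - 3*5)) = 1/(11 + 15*(-1 - 15)) = 1/(11 + 15*(-16)) = 1/(11 - 240) = 1/(-229) = -1/229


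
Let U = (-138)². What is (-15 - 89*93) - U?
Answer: -27336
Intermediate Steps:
U = 19044
(-15 - 89*93) - U = (-15 - 89*93) - 1*19044 = (-15 - 8277) - 19044 = -8292 - 19044 = -27336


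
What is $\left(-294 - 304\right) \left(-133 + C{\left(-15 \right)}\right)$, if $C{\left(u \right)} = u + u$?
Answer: $97474$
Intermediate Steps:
$C{\left(u \right)} = 2 u$
$\left(-294 - 304\right) \left(-133 + C{\left(-15 \right)}\right) = \left(-294 - 304\right) \left(-133 + 2 \left(-15\right)\right) = - 598 \left(-133 - 30\right) = \left(-598\right) \left(-163\right) = 97474$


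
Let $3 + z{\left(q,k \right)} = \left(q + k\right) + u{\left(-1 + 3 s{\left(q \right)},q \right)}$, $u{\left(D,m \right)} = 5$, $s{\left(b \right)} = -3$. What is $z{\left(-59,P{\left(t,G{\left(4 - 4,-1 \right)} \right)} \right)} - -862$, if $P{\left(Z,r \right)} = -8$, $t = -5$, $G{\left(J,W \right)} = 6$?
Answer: $797$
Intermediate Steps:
$z{\left(q,k \right)} = 2 + k + q$ ($z{\left(q,k \right)} = -3 + \left(\left(q + k\right) + 5\right) = -3 + \left(\left(k + q\right) + 5\right) = -3 + \left(5 + k + q\right) = 2 + k + q$)
$z{\left(-59,P{\left(t,G{\left(4 - 4,-1 \right)} \right)} \right)} - -862 = \left(2 - 8 - 59\right) - -862 = -65 + 862 = 797$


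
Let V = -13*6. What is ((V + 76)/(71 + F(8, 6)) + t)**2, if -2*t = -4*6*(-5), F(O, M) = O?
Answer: 22486564/6241 ≈ 3603.0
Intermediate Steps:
V = -78
t = -60 (t = -(-4*6)*(-5)/2 = -(-12)*(-5) = -1/2*120 = -60)
((V + 76)/(71 + F(8, 6)) + t)**2 = ((-78 + 76)/(71 + 8) - 60)**2 = (-2/79 - 60)**2 = (-4742/79)**2 = 22486564/6241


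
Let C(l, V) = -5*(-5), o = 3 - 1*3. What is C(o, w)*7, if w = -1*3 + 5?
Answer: 175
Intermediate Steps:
o = 0 (o = 3 - 3 = 0)
w = 2 (w = -3 + 5 = 2)
C(l, V) = 25
C(o, w)*7 = 25*7 = 175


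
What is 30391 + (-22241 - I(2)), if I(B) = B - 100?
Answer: 8248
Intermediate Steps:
I(B) = -100 + B
30391 + (-22241 - I(2)) = 30391 + (-22241 - (-100 + 2)) = 30391 + (-22241 - 1*(-98)) = 30391 + (-22241 + 98) = 30391 - 22143 = 8248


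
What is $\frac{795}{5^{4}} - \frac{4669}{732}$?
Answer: $- \frac{467237}{91500} \approx -5.1064$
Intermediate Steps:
$\frac{795}{5^{4}} - \frac{4669}{732} = \frac{795}{625} - \frac{4669}{732} = 795 \cdot \frac{1}{625} - \frac{4669}{732} = \frac{159}{125} - \frac{4669}{732} = - \frac{467237}{91500}$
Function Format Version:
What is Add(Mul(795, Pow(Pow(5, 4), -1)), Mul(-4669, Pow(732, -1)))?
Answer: Rational(-467237, 91500) ≈ -5.1064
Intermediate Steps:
Add(Mul(795, Pow(Pow(5, 4), -1)), Mul(-4669, Pow(732, -1))) = Add(Mul(795, Pow(625, -1)), Mul(-4669, Rational(1, 732))) = Add(Mul(795, Rational(1, 625)), Rational(-4669, 732)) = Add(Rational(159, 125), Rational(-4669, 732)) = Rational(-467237, 91500)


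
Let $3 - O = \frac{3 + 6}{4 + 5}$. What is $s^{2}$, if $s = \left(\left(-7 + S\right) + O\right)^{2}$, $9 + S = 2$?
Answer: $20736$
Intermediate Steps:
$O = 2$ ($O = 3 - \frac{3 + 6}{4 + 5} = 3 - \frac{9}{9} = 3 - 9 \cdot \frac{1}{9} = 3 - 1 = 2$)
$S = -7$ ($S = -9 + 2 = -7$)
$s = 144$ ($s = \left(\left(-7 - 7\right) + 2\right)^{2} = \left(-14 + 2\right)^{2} = \left(-12\right)^{2} = 144$)
$s^{2} = 144^{2} = 20736$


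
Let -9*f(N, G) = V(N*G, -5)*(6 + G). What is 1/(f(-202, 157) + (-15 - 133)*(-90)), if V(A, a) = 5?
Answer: 9/119065 ≈ 7.5589e-5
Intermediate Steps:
f(N, G) = -10/3 - 5*G/9 (f(N, G) = -5*(6 + G)/9 = -(30 + 5*G)/9 = -10/3 - 5*G/9)
1/(f(-202, 157) + (-15 - 133)*(-90)) = 1/((-10/3 - 5/9*157) + (-15 - 133)*(-90)) = 1/((-10/3 - 785/9) - 148*(-90)) = 1/(-815/9 + 13320) = 1/(119065/9) = 9/119065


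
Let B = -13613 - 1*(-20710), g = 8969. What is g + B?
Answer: 16066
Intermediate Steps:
B = 7097 (B = -13613 + 20710 = 7097)
g + B = 8969 + 7097 = 16066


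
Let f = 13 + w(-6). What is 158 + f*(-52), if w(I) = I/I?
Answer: -570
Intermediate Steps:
w(I) = 1
f = 14 (f = 13 + 1 = 14)
158 + f*(-52) = 158 + 14*(-52) = 158 - 728 = -570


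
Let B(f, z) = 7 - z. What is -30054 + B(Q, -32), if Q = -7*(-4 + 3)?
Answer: -30015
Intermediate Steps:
Q = 7 (Q = -7*(-1) = 7)
-30054 + B(Q, -32) = -30054 + (7 - 1*(-32)) = -30054 + (7 + 32) = -30054 + 39 = -30015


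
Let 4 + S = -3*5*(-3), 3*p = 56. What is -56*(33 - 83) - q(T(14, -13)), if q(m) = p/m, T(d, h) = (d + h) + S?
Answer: 25196/9 ≈ 2799.6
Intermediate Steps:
p = 56/3 (p = (1/3)*56 = 56/3 ≈ 18.667)
S = 41 (S = -4 - 3*5*(-3) = -4 - 15*(-3) = -4 + 45 = 41)
T(d, h) = 41 + d + h (T(d, h) = (d + h) + 41 = 41 + d + h)
q(m) = 56/(3*m)
-56*(33 - 83) - q(T(14, -13)) = -56*(33 - 83) - 56/(3*(41 + 14 - 13)) = -56*(-50) - 56/(3*42) = 2800 - 56/(3*42) = 2800 - 1*4/9 = 2800 - 4/9 = 25196/9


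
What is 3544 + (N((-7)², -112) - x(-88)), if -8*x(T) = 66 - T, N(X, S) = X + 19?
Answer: 14525/4 ≈ 3631.3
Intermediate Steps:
N(X, S) = 19 + X
x(T) = -33/4 + T/8 (x(T) = -(66 - T)/8 = -33/4 + T/8)
3544 + (N((-7)², -112) - x(-88)) = 3544 + ((19 + (-7)²) - (-33/4 + (⅛)*(-88))) = 3544 + ((19 + 49) - (-33/4 - 11)) = 3544 + (68 - 1*(-77/4)) = 3544 + (68 + 77/4) = 3544 + 349/4 = 14525/4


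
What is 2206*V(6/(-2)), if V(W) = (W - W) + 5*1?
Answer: 11030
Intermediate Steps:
V(W) = 5 (V(W) = 0 + 5 = 5)
2206*V(6/(-2)) = 2206*5 = 11030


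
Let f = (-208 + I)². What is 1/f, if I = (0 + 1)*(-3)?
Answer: 1/44521 ≈ 2.2461e-5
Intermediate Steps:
I = -3 (I = 1*(-3) = -3)
f = 44521 (f = (-208 - 3)² = (-211)² = 44521)
1/f = 1/44521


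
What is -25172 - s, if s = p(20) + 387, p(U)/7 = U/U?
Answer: -25566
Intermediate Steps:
p(U) = 7 (p(U) = 7*(U/U) = 7*1 = 7)
s = 394 (s = 7 + 387 = 394)
-25172 - s = -25172 - 1*394 = -25172 - 394 = -25566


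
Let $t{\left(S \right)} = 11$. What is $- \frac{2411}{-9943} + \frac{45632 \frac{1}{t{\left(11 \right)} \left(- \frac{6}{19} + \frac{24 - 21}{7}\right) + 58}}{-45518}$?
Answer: $\frac{402163774267}{1782960474823} \approx 0.22556$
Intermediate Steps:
$- \frac{2411}{-9943} + \frac{45632 \frac{1}{t{\left(11 \right)} \left(- \frac{6}{19} + \frac{24 - 21}{7}\right) + 58}}{-45518} = - \frac{2411}{-9943} + \frac{45632 \frac{1}{11 \left(- \frac{6}{19} + \frac{24 - 21}{7}\right) + 58}}{-45518} = \left(-2411\right) \left(- \frac{1}{9943}\right) + \frac{45632}{11 \left(\left(-6\right) \frac{1}{19} + \left(24 - 21\right) \frac{1}{7}\right) + 58} \left(- \frac{1}{45518}\right) = \frac{2411}{9943} + \frac{45632}{11 \left(- \frac{6}{19} + 3 \cdot \frac{1}{7}\right) + 58} \left(- \frac{1}{45518}\right) = \frac{2411}{9943} + \frac{45632}{11 \left(- \frac{6}{19} + \frac{3}{7}\right) + 58} \left(- \frac{1}{45518}\right) = \frac{2411}{9943} + \frac{45632}{11 \cdot \frac{15}{133} + 58} \left(- \frac{1}{45518}\right) = \frac{2411}{9943} + \frac{45632}{\frac{165}{133} + 58} \left(- \frac{1}{45518}\right) = \frac{2411}{9943} + \frac{45632}{\frac{7879}{133}} \left(- \frac{1}{45518}\right) = \frac{2411}{9943} + 45632 \cdot \frac{133}{7879} \left(- \frac{1}{45518}\right) = \frac{2411}{9943} + \frac{6069056}{7879} \left(- \frac{1}{45518}\right) = \frac{2411}{9943} - \frac{3034528}{179318161} = \frac{402163774267}{1782960474823}$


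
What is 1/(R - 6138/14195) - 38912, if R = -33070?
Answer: -18266646484851/469434788 ≈ -38912.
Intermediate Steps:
1/(R - 6138/14195) - 38912 = 1/(-33070 - 6138/14195) - 38912 = 1/(-469434788/14195) - 38912 = -14195/469434788 - 38912 = -18266646484851/469434788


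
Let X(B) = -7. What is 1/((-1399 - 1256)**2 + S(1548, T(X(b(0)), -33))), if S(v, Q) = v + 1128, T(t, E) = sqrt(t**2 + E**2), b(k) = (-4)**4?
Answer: 1/7051701 ≈ 1.4181e-7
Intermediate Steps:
b(k) = 256
T(t, E) = sqrt(E**2 + t**2)
S(v, Q) = 1128 + v
1/((-1399 - 1256)**2 + S(1548, T(X(b(0)), -33))) = 1/((-1399 - 1256)**2 + (1128 + 1548)) = 1/((-2655)**2 + 2676) = 1/(7049025 + 2676) = 1/7051701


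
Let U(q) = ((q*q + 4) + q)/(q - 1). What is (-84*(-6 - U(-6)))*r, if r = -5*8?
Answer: -3840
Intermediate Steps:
U(q) = (4 + q + q²)/(-1 + q) (U(q) = ((q² + 4) + q)/(-1 + q) = ((4 + q²) + q)/(-1 + q) = (4 + q + q²)/(-1 + q))
r = -40
(-84*(-6 - U(-6)))*r = -84*(-6 - (4 - 6 + (-6)²)/(-1 - 6))*(-40) = -84*(-6 - (4 - 6 + 36)/(-7))*(-40) = -84*(-6 - (-1)*34/7)*(-40) = -84*(-6 - 1*(-34/7))*(-40) = -84*(-6 + 34/7)*(-40) = -84*(-8/7)*(-40) = 96*(-40) = -3840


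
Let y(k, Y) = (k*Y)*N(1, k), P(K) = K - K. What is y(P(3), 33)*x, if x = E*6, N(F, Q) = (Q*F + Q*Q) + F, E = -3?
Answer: 0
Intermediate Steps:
P(K) = 0
N(F, Q) = F + Q**2 + F*Q (N(F, Q) = (F*Q + Q**2) + F = (Q**2 + F*Q) + F = F + Q**2 + F*Q)
y(k, Y) = Y*k*(1 + k + k**2) (y(k, Y) = (k*Y)*(1 + k**2 + 1*k) = (Y*k)*(1 + k**2 + k) = (Y*k)*(1 + k + k**2) = Y*k*(1 + k + k**2))
x = -18 (x = -3*6 = -18)
y(P(3), 33)*x = (33*0*(1 + 0 + 0**2))*(-18) = (33*0*(1 + 0 + 0))*(-18) = (33*0*1)*(-18) = 0*(-18) = 0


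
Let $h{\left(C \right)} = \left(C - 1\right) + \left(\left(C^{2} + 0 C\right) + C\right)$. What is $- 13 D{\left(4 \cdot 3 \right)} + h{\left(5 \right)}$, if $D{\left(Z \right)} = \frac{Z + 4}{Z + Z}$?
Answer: $\frac{76}{3} \approx 25.333$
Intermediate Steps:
$h{\left(C \right)} = -1 + C^{2} + 2 C$ ($h{\left(C \right)} = \left(-1 + C\right) + \left(\left(C^{2} + 0\right) + C\right) = \left(-1 + C\right) + \left(C^{2} + C\right) = \left(-1 + C\right) + \left(C + C^{2}\right) = -1 + C^{2} + 2 C$)
$D{\left(Z \right)} = \frac{4 + Z}{2 Z}$
$- 13 D{\left(4 \cdot 3 \right)} + h{\left(5 \right)} = - 13 \frac{4 + 4 \cdot 3}{2 \cdot 4 \cdot 3} + \left(-1 + 5^{2} + 2 \cdot 5\right) = - 13 \frac{4 + 12}{2 \cdot 12} + \left(-1 + 25 + 10\right) = - 13 \cdot \frac{1}{2} \cdot \frac{1}{12} \cdot 16 + 34 = \left(-13\right) \frac{2}{3} + 34 = - \frac{26}{3} + 34 = \frac{76}{3}$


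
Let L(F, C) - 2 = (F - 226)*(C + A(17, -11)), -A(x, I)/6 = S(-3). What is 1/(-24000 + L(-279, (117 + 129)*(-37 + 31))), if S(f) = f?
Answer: 1/712292 ≈ 1.4039e-6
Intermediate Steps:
A(x, I) = 18 (A(x, I) = -6*(-3) = 18)
L(F, C) = 2 + (-226 + F)*(18 + C) (L(F, C) = 2 + (F - 226)*(C + 18) = 2 + (-226 + F)*(18 + C))
1/(-24000 + L(-279, (117 + 129)*(-37 + 31))) = 1/(-24000 + (-4066 - 226*(117 + 129)*(-37 + 31) + 18*(-279) + ((117 + 129)*(-37 + 31))*(-279))) = 1/(-24000 + (-4066 - 55596*(-6) - 5022 + (246*(-6))*(-279))) = 1/(-24000 + (-4066 - 226*(-1476) - 5022 - 1476*(-279))) = 1/(-24000 + (-4066 + 333576 - 5022 + 411804)) = 1/(-24000 + 736292) = 1/712292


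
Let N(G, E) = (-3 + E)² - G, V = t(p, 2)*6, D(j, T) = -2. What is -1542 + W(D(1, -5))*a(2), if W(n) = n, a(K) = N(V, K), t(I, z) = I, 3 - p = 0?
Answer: -1508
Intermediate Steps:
p = 3 (p = 3 - 1*0 = 3 + 0 = 3)
V = 18 (V = 3*6 = 18)
a(K) = -18 + (-3 + K)² (a(K) = (-3 + K)² - 1*18 = (-3 + K)² - 18 = -18 + (-3 + K)²)
-1542 + W(D(1, -5))*a(2) = -1542 - 2*(-18 + (-3 + 2)²) = -1542 - 2*(-18 + (-1)²) = -1542 - 2*(-18 + 1) = -1542 - 2*(-17) = -1542 + 34 = -1508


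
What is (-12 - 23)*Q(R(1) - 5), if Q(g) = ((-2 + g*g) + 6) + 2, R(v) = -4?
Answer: -3045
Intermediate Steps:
Q(g) = 6 + g**2 (Q(g) = ((-2 + g**2) + 6) + 2 = (4 + g**2) + 2 = 6 + g**2)
(-12 - 23)*Q(R(1) - 5) = (-12 - 23)*(6 + (-4 - 5)**2) = -35*(6 + (-9)**2) = -35*(6 + 81) = -35*87 = -3045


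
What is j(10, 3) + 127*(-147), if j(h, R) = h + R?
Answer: -18656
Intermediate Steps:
j(h, R) = R + h
j(10, 3) + 127*(-147) = (3 + 10) + 127*(-147) = 13 - 18669 = -18656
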